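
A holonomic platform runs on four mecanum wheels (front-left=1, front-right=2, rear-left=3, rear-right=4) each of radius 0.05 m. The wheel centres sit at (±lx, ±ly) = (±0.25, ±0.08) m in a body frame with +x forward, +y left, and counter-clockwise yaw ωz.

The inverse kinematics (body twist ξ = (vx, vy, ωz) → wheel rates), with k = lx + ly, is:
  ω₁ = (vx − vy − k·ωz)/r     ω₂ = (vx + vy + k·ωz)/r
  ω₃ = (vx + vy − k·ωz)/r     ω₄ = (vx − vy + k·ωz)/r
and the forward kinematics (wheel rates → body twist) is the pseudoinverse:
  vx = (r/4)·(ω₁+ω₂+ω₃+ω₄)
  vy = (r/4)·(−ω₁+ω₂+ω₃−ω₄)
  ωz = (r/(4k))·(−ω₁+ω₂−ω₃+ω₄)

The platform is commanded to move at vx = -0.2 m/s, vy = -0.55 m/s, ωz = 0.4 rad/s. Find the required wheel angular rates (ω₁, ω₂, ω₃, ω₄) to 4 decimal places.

k = lx + ly = 0.25 + 0.08 = 0.3300;  k·ωz = 0.3300·0.4 = 0.1320
ω₁ (FL) = (vx − vy − k·ωz)/r = 0.2180/0.05 = 4.3600
ω₂ (FR) = (vx + vy + k·ωz)/r = -0.6180/0.05 = -12.3600
ω₃ (RL) = (vx + vy − k·ωz)/r = -0.8820/0.05 = -17.6400
ω₄ (RR) = (vx − vy + k·ωz)/r = 0.4820/0.05 = 9.6400

(4.3600, -12.3600, -17.6400, 9.6400)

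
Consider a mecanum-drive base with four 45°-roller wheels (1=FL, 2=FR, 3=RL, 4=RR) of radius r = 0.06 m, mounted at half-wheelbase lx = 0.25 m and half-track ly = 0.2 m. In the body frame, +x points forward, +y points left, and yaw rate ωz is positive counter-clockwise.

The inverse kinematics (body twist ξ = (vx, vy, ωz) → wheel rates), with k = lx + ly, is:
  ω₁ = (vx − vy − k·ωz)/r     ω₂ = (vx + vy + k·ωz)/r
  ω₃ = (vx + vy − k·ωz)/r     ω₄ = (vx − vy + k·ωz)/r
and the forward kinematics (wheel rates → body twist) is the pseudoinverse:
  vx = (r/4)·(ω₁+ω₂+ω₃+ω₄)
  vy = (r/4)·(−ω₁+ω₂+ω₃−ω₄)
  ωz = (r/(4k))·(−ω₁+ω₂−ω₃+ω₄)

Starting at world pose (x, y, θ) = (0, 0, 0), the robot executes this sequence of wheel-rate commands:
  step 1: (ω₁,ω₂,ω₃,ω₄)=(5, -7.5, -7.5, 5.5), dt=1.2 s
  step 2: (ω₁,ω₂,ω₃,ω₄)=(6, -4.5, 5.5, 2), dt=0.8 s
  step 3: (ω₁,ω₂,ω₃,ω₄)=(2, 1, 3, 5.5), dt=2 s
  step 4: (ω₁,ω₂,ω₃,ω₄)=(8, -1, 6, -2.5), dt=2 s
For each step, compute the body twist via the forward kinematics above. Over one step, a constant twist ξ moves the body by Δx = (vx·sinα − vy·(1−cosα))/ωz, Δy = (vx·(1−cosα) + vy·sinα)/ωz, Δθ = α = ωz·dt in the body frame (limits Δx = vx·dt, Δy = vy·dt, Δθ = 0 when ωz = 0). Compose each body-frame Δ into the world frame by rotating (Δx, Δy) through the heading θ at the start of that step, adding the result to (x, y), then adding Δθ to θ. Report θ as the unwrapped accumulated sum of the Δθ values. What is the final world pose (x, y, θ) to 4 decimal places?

step 1: ξ=(vx,vy,ωz)=(-0.0675, -0.3825, 0.0167), dt=1.2 → body Δ=(-0.0764, -0.4598, 0.0200) → world pose (-0.0764, -0.4598, 0.0200)
step 2: ξ=(vx,vy,ωz)=(0.1350, -0.1050, -0.4667), dt=0.8 → body Δ=(0.0900, -0.1020, -0.3733) → world pose (0.0156, -0.5599, -0.3533)
step 3: ξ=(vx,vy,ωz)=(0.1725, -0.0525, 0.0500), dt=2.0 → body Δ=(0.3497, -0.0876, 0.1000) → world pose (0.3134, -0.7631, -0.2533)
step 4: ξ=(vx,vy,ωz)=(0.1575, -0.0075, -0.5833), dt=2.0 → body Δ=(0.2404, -0.1757, -1.1667) → world pose (0.5021, -0.9934, -1.4200)

(0.5021, -0.9934, -1.4200)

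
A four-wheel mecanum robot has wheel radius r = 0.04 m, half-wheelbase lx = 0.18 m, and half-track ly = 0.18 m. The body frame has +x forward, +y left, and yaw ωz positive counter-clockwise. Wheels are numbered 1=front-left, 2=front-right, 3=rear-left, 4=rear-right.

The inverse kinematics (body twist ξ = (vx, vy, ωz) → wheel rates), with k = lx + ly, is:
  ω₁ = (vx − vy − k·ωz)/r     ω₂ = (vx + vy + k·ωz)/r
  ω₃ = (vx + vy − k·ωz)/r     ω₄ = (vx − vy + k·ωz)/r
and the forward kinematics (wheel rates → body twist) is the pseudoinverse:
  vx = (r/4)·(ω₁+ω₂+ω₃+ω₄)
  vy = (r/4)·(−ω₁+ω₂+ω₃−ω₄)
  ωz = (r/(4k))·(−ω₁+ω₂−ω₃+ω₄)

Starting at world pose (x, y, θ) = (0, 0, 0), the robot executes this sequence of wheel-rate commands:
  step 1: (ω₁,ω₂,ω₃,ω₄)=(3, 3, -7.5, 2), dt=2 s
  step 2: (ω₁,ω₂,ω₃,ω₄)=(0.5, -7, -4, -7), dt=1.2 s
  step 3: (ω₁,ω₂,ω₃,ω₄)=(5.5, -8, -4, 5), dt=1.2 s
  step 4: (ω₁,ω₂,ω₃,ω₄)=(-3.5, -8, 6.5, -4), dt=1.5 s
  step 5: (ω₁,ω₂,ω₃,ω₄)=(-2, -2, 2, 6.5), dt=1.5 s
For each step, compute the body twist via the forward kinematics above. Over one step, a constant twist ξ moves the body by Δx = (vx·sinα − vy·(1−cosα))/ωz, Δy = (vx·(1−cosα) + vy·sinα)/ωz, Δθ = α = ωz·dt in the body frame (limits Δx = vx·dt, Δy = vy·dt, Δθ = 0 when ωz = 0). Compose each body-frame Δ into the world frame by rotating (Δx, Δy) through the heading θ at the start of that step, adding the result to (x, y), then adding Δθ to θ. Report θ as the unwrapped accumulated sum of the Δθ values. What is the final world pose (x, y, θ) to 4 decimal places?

step 1: ξ=(vx,vy,ωz)=(0.0050, -0.0950, 0.2639), dt=2.0 → body Δ=(0.0585, -0.1787, 0.5278) → world pose (0.0585, -0.1787, 0.5278)
step 2: ξ=(vx,vy,ωz)=(-0.1750, -0.0450, -0.2917), dt=1.2 → body Δ=(-0.2151, -0.0165, -0.3500) → world pose (-0.1190, -0.3013, 0.1778)
step 3: ξ=(vx,vy,ωz)=(-0.0150, -0.2250, -0.1250), dt=1.2 → body Δ=(-0.0381, -0.2676, -0.1500) → world pose (-0.1092, -0.5715, 0.0278)
step 4: ξ=(vx,vy,ωz)=(-0.0900, 0.0600, -0.4167), dt=1.5 → body Δ=(-0.0992, 0.1251, -0.6250) → world pose (-0.2118, -0.4492, -0.5972)
step 5: ξ=(vx,vy,ωz)=(0.0450, -0.0450, 0.1250), dt=1.5 → body Δ=(0.0734, -0.0608, 0.1875) → world pose (-0.1853, -0.5408, -0.4097)

(-0.1853, -0.5408, -0.4097)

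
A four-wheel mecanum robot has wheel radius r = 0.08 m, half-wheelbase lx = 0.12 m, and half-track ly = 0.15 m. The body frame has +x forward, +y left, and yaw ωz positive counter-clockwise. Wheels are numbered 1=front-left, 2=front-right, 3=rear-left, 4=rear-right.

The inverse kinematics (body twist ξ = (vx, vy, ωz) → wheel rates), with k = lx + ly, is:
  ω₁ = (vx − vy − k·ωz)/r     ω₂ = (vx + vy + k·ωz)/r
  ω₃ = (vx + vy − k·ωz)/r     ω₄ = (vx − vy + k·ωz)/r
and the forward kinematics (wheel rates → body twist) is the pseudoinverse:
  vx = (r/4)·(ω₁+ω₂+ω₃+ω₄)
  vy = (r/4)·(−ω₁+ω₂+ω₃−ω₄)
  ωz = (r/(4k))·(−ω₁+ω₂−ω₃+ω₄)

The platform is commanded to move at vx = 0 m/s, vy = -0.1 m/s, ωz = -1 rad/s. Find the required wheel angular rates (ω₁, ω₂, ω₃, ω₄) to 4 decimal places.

(4.6250, -4.6250, 2.1250, -2.1250)

k = lx + ly = 0.12 + 0.15 = 0.2700;  k·ωz = 0.2700·-1 = -0.2700
ω₁ (FL) = (vx − vy − k·ωz)/r = 0.3700/0.08 = 4.6250
ω₂ (FR) = (vx + vy + k·ωz)/r = -0.3700/0.08 = -4.6250
ω₃ (RL) = (vx + vy − k·ωz)/r = 0.1700/0.08 = 2.1250
ω₄ (RR) = (vx − vy + k·ωz)/r = -0.1700/0.08 = -2.1250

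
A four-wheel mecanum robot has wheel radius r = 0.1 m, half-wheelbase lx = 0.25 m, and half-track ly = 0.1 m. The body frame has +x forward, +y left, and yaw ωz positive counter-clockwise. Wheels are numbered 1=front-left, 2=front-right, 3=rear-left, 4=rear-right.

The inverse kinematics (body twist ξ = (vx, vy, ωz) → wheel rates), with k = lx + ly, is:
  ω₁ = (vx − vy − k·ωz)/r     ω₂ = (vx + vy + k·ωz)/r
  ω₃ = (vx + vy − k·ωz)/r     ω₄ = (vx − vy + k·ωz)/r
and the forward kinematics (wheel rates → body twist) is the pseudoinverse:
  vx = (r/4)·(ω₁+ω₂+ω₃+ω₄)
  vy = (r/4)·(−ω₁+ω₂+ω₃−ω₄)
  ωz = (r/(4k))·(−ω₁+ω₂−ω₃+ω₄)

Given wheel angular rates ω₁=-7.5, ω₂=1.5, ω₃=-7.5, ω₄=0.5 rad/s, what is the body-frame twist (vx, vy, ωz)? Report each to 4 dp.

(-0.3250, 0.0250, 1.2143)

k = lx + ly = 0.25 + 0.1 = 0.3500
ω₁+ω₂+ω₃+ω₄ = -13.0000  →  vx = (0.1/4)·-13.0000 = -0.3250
−ω₁+ω₂+ω₃−ω₄ = 1.0000  →  vy = (0.1/4)·1.0000 = 0.0250
−ω₁+ω₂−ω₃+ω₄ = 17.0000  →  ωz = (0.1/1.4000)·17.0000 = 1.2143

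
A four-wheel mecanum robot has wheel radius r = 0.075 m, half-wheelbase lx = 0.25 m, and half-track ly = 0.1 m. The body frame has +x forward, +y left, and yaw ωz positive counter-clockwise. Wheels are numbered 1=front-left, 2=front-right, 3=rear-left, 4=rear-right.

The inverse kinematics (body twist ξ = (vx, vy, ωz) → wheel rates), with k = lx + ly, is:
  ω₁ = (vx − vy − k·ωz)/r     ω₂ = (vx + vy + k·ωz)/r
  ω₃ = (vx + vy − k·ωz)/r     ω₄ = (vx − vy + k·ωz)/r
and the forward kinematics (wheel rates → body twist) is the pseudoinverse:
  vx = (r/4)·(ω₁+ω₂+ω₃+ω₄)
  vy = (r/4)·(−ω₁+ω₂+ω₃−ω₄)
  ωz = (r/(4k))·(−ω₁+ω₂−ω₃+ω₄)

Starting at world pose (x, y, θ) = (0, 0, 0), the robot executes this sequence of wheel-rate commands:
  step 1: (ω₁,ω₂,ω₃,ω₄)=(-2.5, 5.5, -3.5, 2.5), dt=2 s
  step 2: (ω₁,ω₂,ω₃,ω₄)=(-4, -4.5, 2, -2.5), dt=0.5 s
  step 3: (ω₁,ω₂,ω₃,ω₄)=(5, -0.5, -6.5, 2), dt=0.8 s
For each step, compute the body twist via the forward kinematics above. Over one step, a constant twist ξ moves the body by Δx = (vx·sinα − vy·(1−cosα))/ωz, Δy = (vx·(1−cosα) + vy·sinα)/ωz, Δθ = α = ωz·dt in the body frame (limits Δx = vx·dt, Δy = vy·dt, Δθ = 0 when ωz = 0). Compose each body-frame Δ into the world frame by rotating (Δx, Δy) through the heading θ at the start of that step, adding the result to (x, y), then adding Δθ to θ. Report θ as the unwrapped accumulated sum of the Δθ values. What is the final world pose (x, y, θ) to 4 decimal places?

(0.1625, -0.0114, 1.4946)

step 1: ξ=(vx,vy,ωz)=(0.0375, 0.0375, 0.7500), dt=2.0 → body Δ=(0.0034, 0.0963, 1.5000) → world pose (0.0034, 0.0963, 1.5000)
step 2: ξ=(vx,vy,ωz)=(-0.1687, 0.0750, -0.2679), dt=0.5 → body Δ=(-0.0816, 0.0430, -0.1339) → world pose (-0.0453, 0.0180, 1.3661)
step 3: ξ=(vx,vy,ωz)=(0.0000, -0.2625, 0.1607), dt=0.8 → body Δ=(0.0135, -0.2094, 0.1286) → world pose (0.1625, -0.0114, 1.4946)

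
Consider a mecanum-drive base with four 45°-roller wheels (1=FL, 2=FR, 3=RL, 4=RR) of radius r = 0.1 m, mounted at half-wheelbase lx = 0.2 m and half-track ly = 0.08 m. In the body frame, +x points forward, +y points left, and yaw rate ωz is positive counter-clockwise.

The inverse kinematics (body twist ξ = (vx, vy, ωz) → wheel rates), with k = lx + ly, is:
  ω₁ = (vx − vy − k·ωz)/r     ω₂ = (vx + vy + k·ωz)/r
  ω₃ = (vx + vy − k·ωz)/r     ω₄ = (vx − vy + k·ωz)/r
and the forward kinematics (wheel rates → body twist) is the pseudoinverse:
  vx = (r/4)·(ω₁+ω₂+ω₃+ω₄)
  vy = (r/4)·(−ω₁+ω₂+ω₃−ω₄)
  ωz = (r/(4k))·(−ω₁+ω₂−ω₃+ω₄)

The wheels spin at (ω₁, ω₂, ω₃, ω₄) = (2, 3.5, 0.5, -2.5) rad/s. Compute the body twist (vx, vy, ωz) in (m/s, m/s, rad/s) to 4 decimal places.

(0.0875, 0.1125, -0.1339)

k = lx + ly = 0.2 + 0.08 = 0.2800
ω₁+ω₂+ω₃+ω₄ = 3.5000  →  vx = (0.1/4)·3.5000 = 0.0875
−ω₁+ω₂+ω₃−ω₄ = 4.5000  →  vy = (0.1/4)·4.5000 = 0.1125
−ω₁+ω₂−ω₃+ω₄ = -1.5000  →  ωz = (0.1/1.1200)·-1.5000 = -0.1339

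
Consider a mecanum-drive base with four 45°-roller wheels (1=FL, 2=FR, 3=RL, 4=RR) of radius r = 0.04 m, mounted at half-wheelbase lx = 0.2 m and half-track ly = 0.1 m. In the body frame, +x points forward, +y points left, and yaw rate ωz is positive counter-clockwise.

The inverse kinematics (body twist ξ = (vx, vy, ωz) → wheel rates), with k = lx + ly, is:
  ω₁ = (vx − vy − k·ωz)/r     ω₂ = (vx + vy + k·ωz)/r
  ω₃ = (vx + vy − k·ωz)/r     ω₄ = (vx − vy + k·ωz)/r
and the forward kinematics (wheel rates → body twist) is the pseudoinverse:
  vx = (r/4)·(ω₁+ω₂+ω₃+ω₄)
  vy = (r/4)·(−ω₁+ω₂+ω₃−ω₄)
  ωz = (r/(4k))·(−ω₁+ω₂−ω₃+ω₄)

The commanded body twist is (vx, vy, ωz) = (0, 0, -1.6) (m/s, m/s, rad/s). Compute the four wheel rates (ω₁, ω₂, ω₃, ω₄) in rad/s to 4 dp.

(12.0000, -12.0000, 12.0000, -12.0000)

k = lx + ly = 0.2 + 0.1 = 0.3000;  k·ωz = 0.3000·-1.6 = -0.4800
ω₁ (FL) = (vx − vy − k·ωz)/r = 0.4800/0.04 = 12.0000
ω₂ (FR) = (vx + vy + k·ωz)/r = -0.4800/0.04 = -12.0000
ω₃ (RL) = (vx + vy − k·ωz)/r = 0.4800/0.04 = 12.0000
ω₄ (RR) = (vx − vy + k·ωz)/r = -0.4800/0.04 = -12.0000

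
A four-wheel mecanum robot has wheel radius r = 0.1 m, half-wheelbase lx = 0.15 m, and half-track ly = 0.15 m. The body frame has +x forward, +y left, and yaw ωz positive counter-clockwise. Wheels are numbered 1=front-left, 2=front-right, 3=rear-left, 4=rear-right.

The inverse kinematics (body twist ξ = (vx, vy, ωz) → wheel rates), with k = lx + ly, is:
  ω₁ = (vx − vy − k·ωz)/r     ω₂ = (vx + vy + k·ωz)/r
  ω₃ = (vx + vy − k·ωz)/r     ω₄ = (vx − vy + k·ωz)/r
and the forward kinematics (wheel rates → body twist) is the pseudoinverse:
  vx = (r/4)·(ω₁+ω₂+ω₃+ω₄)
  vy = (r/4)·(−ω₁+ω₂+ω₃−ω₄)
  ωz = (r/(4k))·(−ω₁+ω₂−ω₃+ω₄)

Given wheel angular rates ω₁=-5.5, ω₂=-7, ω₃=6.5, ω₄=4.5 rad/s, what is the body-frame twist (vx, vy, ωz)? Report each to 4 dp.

k = lx + ly = 0.15 + 0.15 = 0.3000
ω₁+ω₂+ω₃+ω₄ = -1.5000  →  vx = (0.1/4)·-1.5000 = -0.0375
−ω₁+ω₂+ω₃−ω₄ = 0.5000  →  vy = (0.1/4)·0.5000 = 0.0125
−ω₁+ω₂−ω₃+ω₄ = -3.5000  →  ωz = (0.1/1.2000)·-3.5000 = -0.2917

(-0.0375, 0.0125, -0.2917)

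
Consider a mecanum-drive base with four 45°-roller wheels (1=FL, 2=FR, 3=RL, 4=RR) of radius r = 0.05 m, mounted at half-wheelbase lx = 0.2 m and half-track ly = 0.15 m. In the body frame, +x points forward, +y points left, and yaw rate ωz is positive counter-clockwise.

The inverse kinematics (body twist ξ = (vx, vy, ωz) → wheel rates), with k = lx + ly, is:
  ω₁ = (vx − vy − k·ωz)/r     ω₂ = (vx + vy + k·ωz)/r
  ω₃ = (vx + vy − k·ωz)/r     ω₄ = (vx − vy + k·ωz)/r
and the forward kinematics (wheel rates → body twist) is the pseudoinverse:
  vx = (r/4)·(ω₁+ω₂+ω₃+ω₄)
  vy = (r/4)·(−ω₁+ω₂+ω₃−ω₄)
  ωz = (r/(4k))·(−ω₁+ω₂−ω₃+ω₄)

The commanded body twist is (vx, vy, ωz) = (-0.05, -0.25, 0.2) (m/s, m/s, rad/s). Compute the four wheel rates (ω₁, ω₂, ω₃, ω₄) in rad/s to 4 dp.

k = lx + ly = 0.2 + 0.15 = 0.3500;  k·ωz = 0.3500·0.2 = 0.0700
ω₁ (FL) = (vx − vy − k·ωz)/r = 0.1300/0.05 = 2.6000
ω₂ (FR) = (vx + vy + k·ωz)/r = -0.2300/0.05 = -4.6000
ω₃ (RL) = (vx + vy − k·ωz)/r = -0.3700/0.05 = -7.4000
ω₄ (RR) = (vx − vy + k·ωz)/r = 0.2700/0.05 = 5.4000

(2.6000, -4.6000, -7.4000, 5.4000)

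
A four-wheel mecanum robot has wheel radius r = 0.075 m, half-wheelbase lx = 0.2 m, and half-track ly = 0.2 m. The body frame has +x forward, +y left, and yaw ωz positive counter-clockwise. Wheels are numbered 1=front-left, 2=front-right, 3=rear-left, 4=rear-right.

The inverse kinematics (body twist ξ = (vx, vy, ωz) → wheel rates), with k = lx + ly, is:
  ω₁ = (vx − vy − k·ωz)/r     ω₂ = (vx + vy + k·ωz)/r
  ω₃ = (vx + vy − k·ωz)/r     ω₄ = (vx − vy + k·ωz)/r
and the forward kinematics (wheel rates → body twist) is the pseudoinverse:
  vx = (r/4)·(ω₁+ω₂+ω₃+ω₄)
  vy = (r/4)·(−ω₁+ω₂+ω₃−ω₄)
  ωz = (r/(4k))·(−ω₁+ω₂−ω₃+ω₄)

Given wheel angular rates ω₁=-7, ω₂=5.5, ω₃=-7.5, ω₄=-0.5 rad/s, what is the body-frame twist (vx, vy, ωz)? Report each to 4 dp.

k = lx + ly = 0.2 + 0.2 = 0.4000
ω₁+ω₂+ω₃+ω₄ = -9.5000  →  vx = (0.075/4)·-9.5000 = -0.1781
−ω₁+ω₂+ω₃−ω₄ = 5.5000  →  vy = (0.075/4)·5.5000 = 0.1031
−ω₁+ω₂−ω₃+ω₄ = 19.5000  →  ωz = (0.075/1.6000)·19.5000 = 0.9141

(-0.1781, 0.1031, 0.9141)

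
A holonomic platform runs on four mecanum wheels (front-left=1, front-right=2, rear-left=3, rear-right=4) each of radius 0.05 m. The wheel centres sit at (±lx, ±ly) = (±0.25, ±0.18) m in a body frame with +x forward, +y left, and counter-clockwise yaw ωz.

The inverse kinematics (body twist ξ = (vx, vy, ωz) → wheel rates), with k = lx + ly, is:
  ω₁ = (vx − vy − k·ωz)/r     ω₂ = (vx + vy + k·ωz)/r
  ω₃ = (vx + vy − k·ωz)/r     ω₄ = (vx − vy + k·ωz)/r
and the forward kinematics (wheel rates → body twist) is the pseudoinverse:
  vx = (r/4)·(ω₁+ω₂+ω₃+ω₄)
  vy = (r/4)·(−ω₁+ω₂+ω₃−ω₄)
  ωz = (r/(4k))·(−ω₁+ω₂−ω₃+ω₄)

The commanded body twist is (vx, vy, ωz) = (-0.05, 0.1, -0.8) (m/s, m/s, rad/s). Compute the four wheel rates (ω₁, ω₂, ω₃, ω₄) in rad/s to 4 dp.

k = lx + ly = 0.25 + 0.18 = 0.4300;  k·ωz = 0.4300·-0.8 = -0.3440
ω₁ (FL) = (vx − vy − k·ωz)/r = 0.1940/0.05 = 3.8800
ω₂ (FR) = (vx + vy + k·ωz)/r = -0.2940/0.05 = -5.8800
ω₃ (RL) = (vx + vy − k·ωz)/r = 0.3940/0.05 = 7.8800
ω₄ (RR) = (vx − vy + k·ωz)/r = -0.4940/0.05 = -9.8800

(3.8800, -5.8800, 7.8800, -9.8800)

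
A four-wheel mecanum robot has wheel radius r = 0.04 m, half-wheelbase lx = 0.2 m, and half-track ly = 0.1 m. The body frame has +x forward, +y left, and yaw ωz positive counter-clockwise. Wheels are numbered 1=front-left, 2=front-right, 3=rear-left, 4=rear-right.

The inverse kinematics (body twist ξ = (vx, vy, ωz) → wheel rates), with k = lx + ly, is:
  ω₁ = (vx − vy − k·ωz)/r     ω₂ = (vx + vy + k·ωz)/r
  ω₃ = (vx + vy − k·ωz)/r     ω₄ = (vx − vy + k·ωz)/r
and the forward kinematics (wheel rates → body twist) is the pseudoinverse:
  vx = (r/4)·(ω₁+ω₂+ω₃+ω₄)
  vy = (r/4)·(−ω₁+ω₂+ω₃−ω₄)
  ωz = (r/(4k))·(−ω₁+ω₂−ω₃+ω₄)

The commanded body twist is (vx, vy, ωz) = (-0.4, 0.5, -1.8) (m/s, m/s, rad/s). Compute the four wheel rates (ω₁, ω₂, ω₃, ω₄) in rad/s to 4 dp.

k = lx + ly = 0.2 + 0.1 = 0.3000;  k·ωz = 0.3000·-1.8 = -0.5400
ω₁ (FL) = (vx − vy − k·ωz)/r = -0.3600/0.04 = -9.0000
ω₂ (FR) = (vx + vy + k·ωz)/r = -0.4400/0.04 = -11.0000
ω₃ (RL) = (vx + vy − k·ωz)/r = 0.6400/0.04 = 16.0000
ω₄ (RR) = (vx − vy + k·ωz)/r = -1.4400/0.04 = -36.0000

(-9.0000, -11.0000, 16.0000, -36.0000)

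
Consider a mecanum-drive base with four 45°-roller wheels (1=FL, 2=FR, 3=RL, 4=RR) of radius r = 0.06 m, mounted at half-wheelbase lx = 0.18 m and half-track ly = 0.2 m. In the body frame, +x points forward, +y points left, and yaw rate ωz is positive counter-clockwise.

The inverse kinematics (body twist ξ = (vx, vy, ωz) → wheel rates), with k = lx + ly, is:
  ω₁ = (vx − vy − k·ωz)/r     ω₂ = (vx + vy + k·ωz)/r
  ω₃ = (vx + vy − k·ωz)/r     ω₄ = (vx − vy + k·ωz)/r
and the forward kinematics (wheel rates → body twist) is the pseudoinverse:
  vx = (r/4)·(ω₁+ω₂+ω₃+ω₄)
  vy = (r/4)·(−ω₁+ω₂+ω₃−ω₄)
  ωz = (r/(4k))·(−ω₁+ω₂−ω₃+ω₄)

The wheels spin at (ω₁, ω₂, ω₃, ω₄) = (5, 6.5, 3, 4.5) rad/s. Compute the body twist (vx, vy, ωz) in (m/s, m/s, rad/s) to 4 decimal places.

k = lx + ly = 0.18 + 0.2 = 0.3800
ω₁+ω₂+ω₃+ω₄ = 19.0000  →  vx = (0.06/4)·19.0000 = 0.2850
−ω₁+ω₂+ω₃−ω₄ = 0.0000  →  vy = (0.06/4)·0.0000 = 0.0000
−ω₁+ω₂−ω₃+ω₄ = 3.0000  →  ωz = (0.06/1.5200)·3.0000 = 0.1184

(0.2850, 0.0000, 0.1184)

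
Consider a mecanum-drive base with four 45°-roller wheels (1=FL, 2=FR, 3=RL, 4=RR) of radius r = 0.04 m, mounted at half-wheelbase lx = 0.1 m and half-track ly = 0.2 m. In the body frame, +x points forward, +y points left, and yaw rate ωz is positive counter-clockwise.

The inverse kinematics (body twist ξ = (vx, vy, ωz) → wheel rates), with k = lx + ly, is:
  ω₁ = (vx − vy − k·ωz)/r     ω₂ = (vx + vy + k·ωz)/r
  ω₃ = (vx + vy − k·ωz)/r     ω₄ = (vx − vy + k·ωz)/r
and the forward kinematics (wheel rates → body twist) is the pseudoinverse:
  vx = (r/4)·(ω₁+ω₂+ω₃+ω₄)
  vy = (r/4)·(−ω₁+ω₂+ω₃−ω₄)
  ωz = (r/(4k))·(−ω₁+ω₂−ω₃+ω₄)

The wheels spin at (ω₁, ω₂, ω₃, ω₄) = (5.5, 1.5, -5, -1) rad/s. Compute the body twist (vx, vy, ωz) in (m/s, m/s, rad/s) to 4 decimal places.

k = lx + ly = 0.1 + 0.2 = 0.3000
ω₁+ω₂+ω₃+ω₄ = 1.0000  →  vx = (0.04/4)·1.0000 = 0.0100
−ω₁+ω₂+ω₃−ω₄ = -8.0000  →  vy = (0.04/4)·-8.0000 = -0.0800
−ω₁+ω₂−ω₃+ω₄ = 0.0000  →  ωz = (0.04/1.2000)·0.0000 = 0.0000

(0.0100, -0.0800, 0.0000)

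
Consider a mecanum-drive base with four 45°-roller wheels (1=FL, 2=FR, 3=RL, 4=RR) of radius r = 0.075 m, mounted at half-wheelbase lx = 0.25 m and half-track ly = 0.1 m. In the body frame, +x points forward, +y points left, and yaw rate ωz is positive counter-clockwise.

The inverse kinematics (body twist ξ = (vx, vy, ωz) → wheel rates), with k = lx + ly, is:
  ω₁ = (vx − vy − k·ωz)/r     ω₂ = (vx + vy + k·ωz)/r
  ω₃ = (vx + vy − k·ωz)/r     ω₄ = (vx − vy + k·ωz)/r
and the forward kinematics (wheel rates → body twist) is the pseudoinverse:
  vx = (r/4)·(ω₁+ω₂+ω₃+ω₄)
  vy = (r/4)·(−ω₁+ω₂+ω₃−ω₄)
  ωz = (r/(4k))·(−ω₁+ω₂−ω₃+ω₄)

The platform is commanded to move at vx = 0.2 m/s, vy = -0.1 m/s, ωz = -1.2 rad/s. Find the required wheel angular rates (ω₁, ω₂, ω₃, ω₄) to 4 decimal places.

k = lx + ly = 0.25 + 0.1 = 0.3500;  k·ωz = 0.3500·-1.2 = -0.4200
ω₁ (FL) = (vx − vy − k·ωz)/r = 0.7200/0.075 = 9.6000
ω₂ (FR) = (vx + vy + k·ωz)/r = -0.3200/0.075 = -4.2667
ω₃ (RL) = (vx + vy − k·ωz)/r = 0.5200/0.075 = 6.9333
ω₄ (RR) = (vx − vy + k·ωz)/r = -0.1200/0.075 = -1.6000

(9.6000, -4.2667, 6.9333, -1.6000)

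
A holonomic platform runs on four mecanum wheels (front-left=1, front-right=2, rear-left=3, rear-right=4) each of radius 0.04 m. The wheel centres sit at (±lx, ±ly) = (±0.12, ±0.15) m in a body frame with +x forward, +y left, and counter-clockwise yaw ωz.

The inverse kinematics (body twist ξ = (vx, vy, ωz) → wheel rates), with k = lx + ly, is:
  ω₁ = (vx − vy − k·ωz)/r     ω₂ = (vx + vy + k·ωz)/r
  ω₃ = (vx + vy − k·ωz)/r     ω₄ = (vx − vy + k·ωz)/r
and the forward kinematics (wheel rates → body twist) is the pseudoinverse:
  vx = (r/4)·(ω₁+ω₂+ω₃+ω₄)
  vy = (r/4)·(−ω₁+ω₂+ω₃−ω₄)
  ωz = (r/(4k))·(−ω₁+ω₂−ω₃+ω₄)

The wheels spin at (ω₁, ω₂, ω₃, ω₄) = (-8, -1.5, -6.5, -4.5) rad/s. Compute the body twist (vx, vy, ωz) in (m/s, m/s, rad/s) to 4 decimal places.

(-0.2050, 0.0450, 0.3148)

k = lx + ly = 0.12 + 0.15 = 0.2700
ω₁+ω₂+ω₃+ω₄ = -20.5000  →  vx = (0.04/4)·-20.5000 = -0.2050
−ω₁+ω₂+ω₃−ω₄ = 4.5000  →  vy = (0.04/4)·4.5000 = 0.0450
−ω₁+ω₂−ω₃+ω₄ = 8.5000  →  ωz = (0.04/1.0800)·8.5000 = 0.3148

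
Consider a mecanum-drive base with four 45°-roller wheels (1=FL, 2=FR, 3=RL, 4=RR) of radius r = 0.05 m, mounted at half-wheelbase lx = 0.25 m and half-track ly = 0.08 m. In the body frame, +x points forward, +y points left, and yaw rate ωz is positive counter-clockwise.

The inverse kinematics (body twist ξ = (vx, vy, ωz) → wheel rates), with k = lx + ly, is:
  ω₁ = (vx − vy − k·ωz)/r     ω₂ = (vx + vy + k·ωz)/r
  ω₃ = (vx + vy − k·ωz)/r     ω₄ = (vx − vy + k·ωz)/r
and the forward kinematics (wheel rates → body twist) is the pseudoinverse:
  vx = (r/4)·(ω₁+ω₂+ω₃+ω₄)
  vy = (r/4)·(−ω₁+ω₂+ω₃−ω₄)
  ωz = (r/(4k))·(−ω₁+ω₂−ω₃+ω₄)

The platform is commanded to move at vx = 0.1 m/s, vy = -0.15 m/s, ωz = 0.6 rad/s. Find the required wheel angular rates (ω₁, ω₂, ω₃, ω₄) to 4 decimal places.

(1.0400, 2.9600, -4.9600, 8.9600)

k = lx + ly = 0.25 + 0.08 = 0.3300;  k·ωz = 0.3300·0.6 = 0.1980
ω₁ (FL) = (vx − vy − k·ωz)/r = 0.0520/0.05 = 1.0400
ω₂ (FR) = (vx + vy + k·ωz)/r = 0.1480/0.05 = 2.9600
ω₃ (RL) = (vx + vy − k·ωz)/r = -0.2480/0.05 = -4.9600
ω₄ (RR) = (vx − vy + k·ωz)/r = 0.4480/0.05 = 8.9600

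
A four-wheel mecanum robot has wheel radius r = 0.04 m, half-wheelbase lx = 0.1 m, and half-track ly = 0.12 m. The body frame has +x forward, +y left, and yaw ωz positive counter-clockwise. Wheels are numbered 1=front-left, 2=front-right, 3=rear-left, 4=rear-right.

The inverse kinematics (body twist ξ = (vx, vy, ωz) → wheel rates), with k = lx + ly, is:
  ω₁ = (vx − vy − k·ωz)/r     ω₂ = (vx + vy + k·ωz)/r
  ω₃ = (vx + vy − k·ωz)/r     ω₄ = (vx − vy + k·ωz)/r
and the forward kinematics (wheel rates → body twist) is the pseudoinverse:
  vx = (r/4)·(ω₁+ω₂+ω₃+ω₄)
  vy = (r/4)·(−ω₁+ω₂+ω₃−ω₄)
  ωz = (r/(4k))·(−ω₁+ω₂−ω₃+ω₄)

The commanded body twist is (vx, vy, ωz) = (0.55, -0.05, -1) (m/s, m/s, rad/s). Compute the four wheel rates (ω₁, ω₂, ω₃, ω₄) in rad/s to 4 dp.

k = lx + ly = 0.1 + 0.12 = 0.2200;  k·ωz = 0.2200·-1 = -0.2200
ω₁ (FL) = (vx − vy − k·ωz)/r = 0.8200/0.04 = 20.5000
ω₂ (FR) = (vx + vy + k·ωz)/r = 0.2800/0.04 = 7.0000
ω₃ (RL) = (vx + vy − k·ωz)/r = 0.7200/0.04 = 18.0000
ω₄ (RR) = (vx − vy + k·ωz)/r = 0.3800/0.04 = 9.5000

(20.5000, 7.0000, 18.0000, 9.5000)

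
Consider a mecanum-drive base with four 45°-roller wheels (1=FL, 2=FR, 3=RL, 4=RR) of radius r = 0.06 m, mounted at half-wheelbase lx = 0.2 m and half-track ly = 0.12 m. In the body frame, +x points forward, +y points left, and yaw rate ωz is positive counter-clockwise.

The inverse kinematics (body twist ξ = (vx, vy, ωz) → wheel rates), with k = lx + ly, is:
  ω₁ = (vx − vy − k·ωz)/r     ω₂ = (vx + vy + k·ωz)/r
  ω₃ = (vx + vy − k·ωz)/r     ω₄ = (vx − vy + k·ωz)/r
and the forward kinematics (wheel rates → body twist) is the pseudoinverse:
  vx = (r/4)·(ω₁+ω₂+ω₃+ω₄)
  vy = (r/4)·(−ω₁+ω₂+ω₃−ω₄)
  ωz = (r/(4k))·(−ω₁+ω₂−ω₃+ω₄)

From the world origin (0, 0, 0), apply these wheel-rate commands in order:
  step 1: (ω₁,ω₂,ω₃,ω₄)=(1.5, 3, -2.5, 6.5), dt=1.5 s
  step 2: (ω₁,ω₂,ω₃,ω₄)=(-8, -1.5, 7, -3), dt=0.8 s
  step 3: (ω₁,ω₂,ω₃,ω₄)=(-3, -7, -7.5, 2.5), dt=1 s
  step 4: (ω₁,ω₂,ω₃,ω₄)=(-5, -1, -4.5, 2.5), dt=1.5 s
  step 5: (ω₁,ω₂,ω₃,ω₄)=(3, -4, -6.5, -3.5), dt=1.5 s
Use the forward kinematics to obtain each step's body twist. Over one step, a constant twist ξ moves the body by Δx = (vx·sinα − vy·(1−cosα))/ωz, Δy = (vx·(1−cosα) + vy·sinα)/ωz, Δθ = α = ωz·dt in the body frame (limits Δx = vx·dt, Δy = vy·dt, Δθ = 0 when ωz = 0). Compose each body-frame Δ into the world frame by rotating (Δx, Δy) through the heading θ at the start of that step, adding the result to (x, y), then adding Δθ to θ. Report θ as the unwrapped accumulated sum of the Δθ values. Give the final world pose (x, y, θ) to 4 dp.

(0.2604, -0.7233, 1.3805)

step 1: ξ=(vx,vy,ωz)=(0.1275, -0.1125, 0.4922), dt=1.5 → body Δ=(0.2339, -0.0864, 0.7383) → world pose (0.2339, -0.0864, 0.7383)
step 2: ξ=(vx,vy,ωz)=(-0.0825, 0.2475, -0.1641), dt=0.8 → body Δ=(-0.0528, 0.2018, -0.1313) → world pose (0.0590, 0.0273, 0.6070)
step 3: ξ=(vx,vy,ωz)=(-0.2250, -0.2100, 0.2812), dt=1.0 → body Δ=(-0.1927, -0.2387, 0.2812) → world pose (0.0369, -0.2787, 0.8883)
step 4: ξ=(vx,vy,ωz)=(-0.1200, -0.0450, 0.5156), dt=1.5 → body Δ=(-0.1378, -0.1272, 0.7734) → world pose (0.0487, -0.4658, 1.6617)
step 5: ξ=(vx,vy,ωz)=(-0.1650, -0.1500, -0.1875), dt=1.5 → body Δ=(-0.2757, -0.1875, -0.2812) → world pose (0.2604, -0.7233, 1.3805)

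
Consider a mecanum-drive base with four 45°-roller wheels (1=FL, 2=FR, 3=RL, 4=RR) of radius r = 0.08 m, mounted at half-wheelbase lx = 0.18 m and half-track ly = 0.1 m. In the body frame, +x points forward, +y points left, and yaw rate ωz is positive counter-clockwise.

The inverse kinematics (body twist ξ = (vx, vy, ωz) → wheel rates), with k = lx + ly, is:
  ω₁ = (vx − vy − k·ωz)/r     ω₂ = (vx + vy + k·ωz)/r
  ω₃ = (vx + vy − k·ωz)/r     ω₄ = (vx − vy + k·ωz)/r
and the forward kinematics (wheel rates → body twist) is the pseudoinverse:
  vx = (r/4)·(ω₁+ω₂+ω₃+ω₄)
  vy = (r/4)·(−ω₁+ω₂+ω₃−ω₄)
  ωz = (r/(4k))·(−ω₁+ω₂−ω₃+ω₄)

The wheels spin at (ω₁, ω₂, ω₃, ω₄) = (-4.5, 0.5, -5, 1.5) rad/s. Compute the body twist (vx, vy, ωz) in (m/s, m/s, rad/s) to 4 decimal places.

(-0.1500, -0.0300, 0.8214)

k = lx + ly = 0.18 + 0.1 = 0.2800
ω₁+ω₂+ω₃+ω₄ = -7.5000  →  vx = (0.08/4)·-7.5000 = -0.1500
−ω₁+ω₂+ω₃−ω₄ = -1.5000  →  vy = (0.08/4)·-1.5000 = -0.0300
−ω₁+ω₂−ω₃+ω₄ = 11.5000  →  ωz = (0.08/1.1200)·11.5000 = 0.8214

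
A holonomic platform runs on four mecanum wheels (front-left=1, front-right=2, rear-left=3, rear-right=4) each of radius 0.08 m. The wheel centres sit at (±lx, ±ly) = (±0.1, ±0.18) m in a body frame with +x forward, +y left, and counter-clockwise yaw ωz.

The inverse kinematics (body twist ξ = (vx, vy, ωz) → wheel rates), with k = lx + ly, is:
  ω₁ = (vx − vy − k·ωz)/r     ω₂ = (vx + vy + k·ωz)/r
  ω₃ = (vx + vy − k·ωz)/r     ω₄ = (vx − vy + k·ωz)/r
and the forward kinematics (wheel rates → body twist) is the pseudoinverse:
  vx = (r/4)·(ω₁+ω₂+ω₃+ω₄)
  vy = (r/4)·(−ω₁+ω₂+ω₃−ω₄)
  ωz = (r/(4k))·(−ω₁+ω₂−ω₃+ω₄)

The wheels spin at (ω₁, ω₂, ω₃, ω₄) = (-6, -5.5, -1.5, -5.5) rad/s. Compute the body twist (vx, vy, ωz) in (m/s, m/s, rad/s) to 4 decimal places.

(-0.3700, 0.0900, -0.2500)

k = lx + ly = 0.1 + 0.18 = 0.2800
ω₁+ω₂+ω₃+ω₄ = -18.5000  →  vx = (0.08/4)·-18.5000 = -0.3700
−ω₁+ω₂+ω₃−ω₄ = 4.5000  →  vy = (0.08/4)·4.5000 = 0.0900
−ω₁+ω₂−ω₃+ω₄ = -3.5000  →  ωz = (0.08/1.1200)·-3.5000 = -0.2500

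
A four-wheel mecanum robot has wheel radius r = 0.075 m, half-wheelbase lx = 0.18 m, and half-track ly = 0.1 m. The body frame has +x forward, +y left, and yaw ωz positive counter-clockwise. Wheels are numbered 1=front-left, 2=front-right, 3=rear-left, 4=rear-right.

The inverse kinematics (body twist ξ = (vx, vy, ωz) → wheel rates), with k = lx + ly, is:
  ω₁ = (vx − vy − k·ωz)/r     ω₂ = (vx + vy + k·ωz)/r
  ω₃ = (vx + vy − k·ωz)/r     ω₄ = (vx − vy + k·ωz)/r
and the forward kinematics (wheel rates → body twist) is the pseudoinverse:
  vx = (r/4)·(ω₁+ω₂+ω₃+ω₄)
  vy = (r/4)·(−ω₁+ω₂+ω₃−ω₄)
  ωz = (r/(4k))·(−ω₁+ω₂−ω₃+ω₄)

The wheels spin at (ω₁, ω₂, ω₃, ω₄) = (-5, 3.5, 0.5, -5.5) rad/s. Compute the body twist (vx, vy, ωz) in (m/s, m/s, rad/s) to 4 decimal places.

k = lx + ly = 0.18 + 0.1 = 0.2800
ω₁+ω₂+ω₃+ω₄ = -6.5000  →  vx = (0.075/4)·-6.5000 = -0.1219
−ω₁+ω₂+ω₃−ω₄ = 14.5000  →  vy = (0.075/4)·14.5000 = 0.2719
−ω₁+ω₂−ω₃+ω₄ = 2.5000  →  ωz = (0.075/1.1200)·2.5000 = 0.1674

(-0.1219, 0.2719, 0.1674)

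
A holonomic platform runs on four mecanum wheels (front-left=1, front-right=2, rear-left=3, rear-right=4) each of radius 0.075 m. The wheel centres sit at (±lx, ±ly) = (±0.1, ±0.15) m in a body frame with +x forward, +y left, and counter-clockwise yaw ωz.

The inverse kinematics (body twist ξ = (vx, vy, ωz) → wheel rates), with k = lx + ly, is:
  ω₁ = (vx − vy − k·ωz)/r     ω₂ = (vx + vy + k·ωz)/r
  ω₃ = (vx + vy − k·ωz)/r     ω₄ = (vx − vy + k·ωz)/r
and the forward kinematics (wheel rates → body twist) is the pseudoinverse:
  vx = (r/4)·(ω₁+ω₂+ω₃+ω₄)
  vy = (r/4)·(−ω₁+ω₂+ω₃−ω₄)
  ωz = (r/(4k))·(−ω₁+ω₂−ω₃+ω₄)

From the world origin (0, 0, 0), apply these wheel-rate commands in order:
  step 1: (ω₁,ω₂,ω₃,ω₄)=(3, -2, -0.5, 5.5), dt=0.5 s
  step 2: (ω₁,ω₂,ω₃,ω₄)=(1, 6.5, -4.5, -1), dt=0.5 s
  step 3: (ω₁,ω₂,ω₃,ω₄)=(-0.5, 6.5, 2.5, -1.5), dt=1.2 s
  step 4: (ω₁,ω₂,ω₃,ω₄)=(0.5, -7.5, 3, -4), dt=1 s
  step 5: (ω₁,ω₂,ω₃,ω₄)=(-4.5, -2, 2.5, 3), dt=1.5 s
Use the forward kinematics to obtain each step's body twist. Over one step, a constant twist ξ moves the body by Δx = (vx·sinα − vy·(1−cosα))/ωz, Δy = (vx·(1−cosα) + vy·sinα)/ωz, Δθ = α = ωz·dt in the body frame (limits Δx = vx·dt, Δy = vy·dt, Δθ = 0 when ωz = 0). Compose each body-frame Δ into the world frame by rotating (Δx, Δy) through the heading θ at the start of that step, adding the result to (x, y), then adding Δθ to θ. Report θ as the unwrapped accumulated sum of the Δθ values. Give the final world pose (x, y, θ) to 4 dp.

(-0.0606, 0.2445, -0.1425)

step 1: ξ=(vx,vy,ωz)=(0.1125, -0.2062, 0.0750), dt=0.5 → body Δ=(0.0582, -0.1020, 0.0375) → world pose (0.0582, -0.1020, 0.0375)
step 2: ξ=(vx,vy,ωz)=(0.0375, 0.0375, 0.6750), dt=0.5 → body Δ=(0.0153, 0.0215, 0.3375) → world pose (0.0726, -0.0800, 0.3750)
step 3: ξ=(vx,vy,ωz)=(0.1313, 0.2062, 0.2250), dt=1.2 → body Δ=(0.1224, 0.2656, 0.2700) → world pose (0.0892, 0.2120, 0.6450)
step 4: ξ=(vx,vy,ωz)=(-0.1500, -0.0188, -1.1250), dt=1.0 → body Δ=(-0.1298, 0.0608, -1.1250) → world pose (-0.0511, 0.1826, -0.4800)
step 5: ξ=(vx,vy,ωz)=(-0.0187, 0.0375, 0.2250), dt=1.5 → body Δ=(-0.0370, 0.0505, 0.3375) → world pose (-0.0606, 0.2445, -0.1425)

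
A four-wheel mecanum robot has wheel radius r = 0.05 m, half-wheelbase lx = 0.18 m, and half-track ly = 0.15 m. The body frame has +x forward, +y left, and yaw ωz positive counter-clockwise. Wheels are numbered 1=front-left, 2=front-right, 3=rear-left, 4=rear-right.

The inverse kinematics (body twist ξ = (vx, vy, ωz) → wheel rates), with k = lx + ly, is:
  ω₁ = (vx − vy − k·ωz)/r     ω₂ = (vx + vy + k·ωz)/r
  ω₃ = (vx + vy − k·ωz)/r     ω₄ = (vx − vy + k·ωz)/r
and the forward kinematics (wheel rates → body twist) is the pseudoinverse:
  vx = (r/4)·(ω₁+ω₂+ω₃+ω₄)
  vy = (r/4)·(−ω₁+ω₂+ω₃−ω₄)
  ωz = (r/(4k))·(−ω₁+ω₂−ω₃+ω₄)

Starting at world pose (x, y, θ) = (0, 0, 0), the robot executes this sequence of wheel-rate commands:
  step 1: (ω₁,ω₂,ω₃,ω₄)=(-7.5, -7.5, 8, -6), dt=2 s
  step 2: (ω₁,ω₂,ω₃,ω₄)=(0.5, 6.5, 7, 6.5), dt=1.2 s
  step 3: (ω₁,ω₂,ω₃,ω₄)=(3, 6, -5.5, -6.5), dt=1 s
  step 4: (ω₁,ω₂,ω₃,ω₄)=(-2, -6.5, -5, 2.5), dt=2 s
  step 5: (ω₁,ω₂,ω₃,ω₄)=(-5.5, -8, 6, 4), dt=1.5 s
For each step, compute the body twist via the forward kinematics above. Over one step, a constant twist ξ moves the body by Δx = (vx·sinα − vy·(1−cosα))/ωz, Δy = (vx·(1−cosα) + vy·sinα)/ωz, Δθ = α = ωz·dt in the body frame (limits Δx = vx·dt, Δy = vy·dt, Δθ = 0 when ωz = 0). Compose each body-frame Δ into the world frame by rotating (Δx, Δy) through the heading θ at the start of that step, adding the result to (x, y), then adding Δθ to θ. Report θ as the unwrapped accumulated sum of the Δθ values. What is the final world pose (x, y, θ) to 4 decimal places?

(-0.2858, 0.2651, -0.7633)

step 1: ξ=(vx,vy,ωz)=(-0.1625, 0.1750, -0.5303), dt=2.0 → body Δ=(-0.0986, 0.4448, -1.0606) → world pose (-0.0986, 0.4448, -1.0606)
step 2: ξ=(vx,vy,ωz)=(0.2563, 0.0813, 0.2083), dt=1.2 → body Δ=(0.2922, 0.1347, 0.2500) → world pose (0.1617, 0.2556, -0.8106)
step 3: ξ=(vx,vy,ωz)=(-0.0375, 0.0500, 0.0758), dt=1.0 → body Δ=(-0.0394, 0.0485, 0.0758) → world pose (0.1697, 0.3175, -0.7348)
step 4: ξ=(vx,vy,ωz)=(-0.1375, -0.1500, 0.1136), dt=2.0 → body Δ=(-0.2387, -0.3285, 0.2273) → world pose (-0.2276, 0.2338, -0.5076)
step 5: ξ=(vx,vy,ωz)=(-0.0437, -0.0062, -0.1705), dt=1.5 → body Δ=(-0.0661, -0.0009, -0.2557) → world pose (-0.2858, 0.2651, -0.7633)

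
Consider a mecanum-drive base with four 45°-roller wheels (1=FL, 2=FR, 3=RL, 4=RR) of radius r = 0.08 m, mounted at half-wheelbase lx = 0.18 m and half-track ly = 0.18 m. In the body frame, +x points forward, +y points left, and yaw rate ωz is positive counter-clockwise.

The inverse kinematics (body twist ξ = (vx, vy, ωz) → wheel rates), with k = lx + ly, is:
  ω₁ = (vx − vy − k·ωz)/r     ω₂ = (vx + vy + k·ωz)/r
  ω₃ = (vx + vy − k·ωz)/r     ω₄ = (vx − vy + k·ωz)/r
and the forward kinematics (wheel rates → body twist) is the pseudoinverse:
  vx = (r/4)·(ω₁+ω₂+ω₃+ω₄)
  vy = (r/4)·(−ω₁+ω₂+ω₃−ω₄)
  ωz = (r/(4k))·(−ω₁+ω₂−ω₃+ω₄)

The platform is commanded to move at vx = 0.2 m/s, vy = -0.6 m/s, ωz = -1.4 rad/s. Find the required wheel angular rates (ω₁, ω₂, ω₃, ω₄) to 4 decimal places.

k = lx + ly = 0.18 + 0.18 = 0.3600;  k·ωz = 0.3600·-1.4 = -0.5040
ω₁ (FL) = (vx − vy − k·ωz)/r = 1.3040/0.08 = 16.3000
ω₂ (FR) = (vx + vy + k·ωz)/r = -0.9040/0.08 = -11.3000
ω₃ (RL) = (vx + vy − k·ωz)/r = 0.1040/0.08 = 1.3000
ω₄ (RR) = (vx − vy + k·ωz)/r = 0.2960/0.08 = 3.7000

(16.3000, -11.3000, 1.3000, 3.7000)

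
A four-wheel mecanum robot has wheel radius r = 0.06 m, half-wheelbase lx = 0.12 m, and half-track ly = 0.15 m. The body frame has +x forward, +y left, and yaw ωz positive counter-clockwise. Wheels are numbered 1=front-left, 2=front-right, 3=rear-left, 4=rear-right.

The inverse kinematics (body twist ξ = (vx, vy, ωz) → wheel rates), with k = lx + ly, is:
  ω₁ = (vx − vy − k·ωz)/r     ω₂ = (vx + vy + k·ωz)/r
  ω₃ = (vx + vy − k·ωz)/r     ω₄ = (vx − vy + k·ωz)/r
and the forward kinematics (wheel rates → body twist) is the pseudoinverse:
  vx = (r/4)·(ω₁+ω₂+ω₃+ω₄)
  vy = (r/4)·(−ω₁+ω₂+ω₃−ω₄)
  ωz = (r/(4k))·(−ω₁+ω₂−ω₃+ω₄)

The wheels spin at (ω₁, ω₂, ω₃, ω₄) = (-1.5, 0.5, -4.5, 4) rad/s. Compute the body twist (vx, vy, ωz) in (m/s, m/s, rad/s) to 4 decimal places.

k = lx + ly = 0.12 + 0.15 = 0.2700
ω₁+ω₂+ω₃+ω₄ = -1.5000  →  vx = (0.06/4)·-1.5000 = -0.0225
−ω₁+ω₂+ω₃−ω₄ = -6.5000  →  vy = (0.06/4)·-6.5000 = -0.0975
−ω₁+ω₂−ω₃+ω₄ = 10.5000  →  ωz = (0.06/1.0800)·10.5000 = 0.5833

(-0.0225, -0.0975, 0.5833)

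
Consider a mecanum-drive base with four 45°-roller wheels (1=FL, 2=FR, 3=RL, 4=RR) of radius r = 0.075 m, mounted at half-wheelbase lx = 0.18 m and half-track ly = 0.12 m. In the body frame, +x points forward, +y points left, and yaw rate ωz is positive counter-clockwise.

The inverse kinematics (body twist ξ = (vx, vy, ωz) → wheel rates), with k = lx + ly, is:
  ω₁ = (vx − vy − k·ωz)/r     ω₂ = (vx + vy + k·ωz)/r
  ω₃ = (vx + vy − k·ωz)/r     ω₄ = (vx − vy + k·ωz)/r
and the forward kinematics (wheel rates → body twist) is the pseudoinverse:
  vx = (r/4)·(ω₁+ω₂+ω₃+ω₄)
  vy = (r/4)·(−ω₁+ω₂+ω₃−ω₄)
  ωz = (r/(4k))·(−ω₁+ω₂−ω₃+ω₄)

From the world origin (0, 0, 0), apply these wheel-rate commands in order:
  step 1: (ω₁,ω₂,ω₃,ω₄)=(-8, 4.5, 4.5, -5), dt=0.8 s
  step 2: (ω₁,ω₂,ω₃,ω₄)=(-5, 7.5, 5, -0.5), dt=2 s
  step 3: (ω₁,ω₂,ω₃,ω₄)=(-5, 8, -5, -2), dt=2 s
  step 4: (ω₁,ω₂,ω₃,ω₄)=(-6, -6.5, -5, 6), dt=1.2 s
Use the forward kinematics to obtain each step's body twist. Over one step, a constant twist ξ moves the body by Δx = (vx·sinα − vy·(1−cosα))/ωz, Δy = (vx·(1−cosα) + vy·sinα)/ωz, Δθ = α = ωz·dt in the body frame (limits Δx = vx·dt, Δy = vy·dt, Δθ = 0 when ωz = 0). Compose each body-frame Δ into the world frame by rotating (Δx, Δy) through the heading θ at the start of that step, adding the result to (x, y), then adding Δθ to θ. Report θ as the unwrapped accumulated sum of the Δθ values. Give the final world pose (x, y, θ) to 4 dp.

(-0.2899, 1.0689, 3.8125)

step 1: ξ=(vx,vy,ωz)=(-0.0750, 0.4125, 0.1875), dt=0.8 → body Δ=(-0.0845, 0.3243, 0.1500) → world pose (-0.0845, 0.3243, 0.1500)
step 2: ξ=(vx,vy,ωz)=(0.1313, 0.3375, 0.4375), dt=2.0 → body Δ=(-0.0467, 0.6998, 0.8750) → world pose (-0.2352, 1.0092, 1.0250)
step 3: ξ=(vx,vy,ωz)=(-0.0750, 0.1875, 1.0000), dt=2.0 → body Δ=(-0.3337, 0.0643, 2.0000) → world pose (-0.4634, 0.7574, 3.0250)
step 4: ξ=(vx,vy,ωz)=(-0.2156, -0.2156, 0.6562), dt=1.2 → body Δ=(-0.1361, -0.3295, 0.7875) → world pose (-0.2899, 1.0689, 3.8125)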